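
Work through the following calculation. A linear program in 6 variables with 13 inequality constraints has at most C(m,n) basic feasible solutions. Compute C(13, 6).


Each vertex corresponds to some choice of n active constraints out of m, so the number of vertices is at most C(m, n) = m! / (n!(m-n)!).
m = 13, n = 6
Numerator: 13 * 12 * 11 * 10 * 9 * 8
Denominator: 6! = 720
C(13, 6) = 1716


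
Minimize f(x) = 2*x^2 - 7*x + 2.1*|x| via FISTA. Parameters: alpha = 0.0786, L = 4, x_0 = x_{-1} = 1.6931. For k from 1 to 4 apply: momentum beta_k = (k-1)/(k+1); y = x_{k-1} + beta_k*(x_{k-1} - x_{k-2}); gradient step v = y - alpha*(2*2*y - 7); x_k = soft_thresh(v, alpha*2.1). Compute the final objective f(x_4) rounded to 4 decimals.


FISTA on f(x) = 2*x^2 - 7*x + 2.1*|x|
L = 4, alpha = 0.0786
Iteration 1: beta = 0.0, y = 1.6931 + 0.0*(1.6931 - 1.6931) = 1.6931
  grad(y) = -0.2276, v = y - alpha*grad = 1.711
  prox(v) = soft_thresh(1.711, 0.1651) = 1.5459
Iteration 2: beta = 0.3333, y = 1.5459 + 0.3333*(1.5459 - 1.6931) = 1.4969
  grad(y) = -1.0125, v = y - alpha*grad = 1.5765
  prox(v) = soft_thresh(1.5765, 0.1651) = 1.4114
Iteration 3: beta = 0.5, y = 1.4114 + 0.5*(1.4114 - 1.5459) = 1.3441
  grad(y) = -1.6235, v = y - alpha*grad = 1.4717
  prox(v) = soft_thresh(1.4717, 0.1651) = 1.3067
Iteration 4: beta = 0.6, y = 1.3067 + 0.6*(1.3067 - 1.4114) = 1.2438
  grad(y) = -2.0246, v = y - alpha*grad = 1.403
  prox(v) = soft_thresh(1.403, 0.1651) = 1.2379
f(x_4) = 2*1.2379^2 - 7*1.2379 + 2.1*|1.2379| = -3.0009


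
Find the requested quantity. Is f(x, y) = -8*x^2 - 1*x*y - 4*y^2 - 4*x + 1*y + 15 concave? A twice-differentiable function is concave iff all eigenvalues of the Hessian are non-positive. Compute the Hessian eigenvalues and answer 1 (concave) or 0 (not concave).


The Hessian of f(x,y) = -8*x^2 - 1*x*y - 4*y^2 - 4*x + 1*y + 15 is:
H = [[-16, -1], [-1, -8]]
Trace = -16 - 8 = -24
Determinant = -16*-8 - (-1)^2 = 127
Discriminant = (-24)^2 - 4*127 = 68.0
Eigenvalues: lambda_1 = -16.1231, lambda_2 = -7.8769
The function is concave.

1


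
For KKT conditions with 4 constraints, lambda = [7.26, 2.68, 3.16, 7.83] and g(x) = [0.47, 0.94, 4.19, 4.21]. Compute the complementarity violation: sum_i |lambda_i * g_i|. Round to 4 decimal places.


KKT complementary slackness check:
lambda_1 * g_1 = 7.26 * 0.47 = 3.4122
lambda_2 * g_2 = 2.68 * 0.94 = 2.5192
lambda_3 * g_3 = 3.16 * 4.19 = 13.2404
lambda_4 * g_4 = 7.83 * 4.21 = 32.9643
Total violation = 3.4122 + 2.5192 + 13.2404 + 32.9643 = 52.1361


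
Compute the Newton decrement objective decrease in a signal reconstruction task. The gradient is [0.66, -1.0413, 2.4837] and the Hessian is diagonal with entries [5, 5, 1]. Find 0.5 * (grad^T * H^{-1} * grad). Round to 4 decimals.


Step 1: H is diagonal, so H^(-1) * g = [0.132, -0.2083, 2.4837].
Step 2: g^T H^(-1) g = sum_i g_i^2 / H_ii
  = (0.66)^2/5 + (-1.0413)^2/5 + (2.4837)^2/1
  = 0.0871 + 0.2169 + 6.1688 = 6.4727
Step 3: Objective decrease = 0.5 * g^T H^(-1) g = 3.2364


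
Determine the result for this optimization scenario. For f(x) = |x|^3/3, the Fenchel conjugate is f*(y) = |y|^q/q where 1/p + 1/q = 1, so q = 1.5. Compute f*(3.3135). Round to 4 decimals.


The conjugate exponent q satisfies 1/p + 1/q = 1.
p = 3, so q = 3/(3 - 1) = 1.5
|y|^q = 3.3135^1.5 = 6.0316
f*(3.3135) = 6.0316 / 1.5 = 4.021


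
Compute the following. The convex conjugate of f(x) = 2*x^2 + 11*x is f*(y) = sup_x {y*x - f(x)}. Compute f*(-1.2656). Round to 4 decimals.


f*(y) = sup_x {y*x - a*x^2 - b*x} = sup_x {(y-b)*x - a*x^2}
FOC: (y - b) - 2a*x = 0 => x* = (y - b)/(2a)
x* = (-1.2656 - 11)/(2*2) = -3.0664
f*(-1.2656) = (y-b)^2/(4a) = (-1.2656 - 11)^2/(4*2)
= 150.4449/8 = 18.8056


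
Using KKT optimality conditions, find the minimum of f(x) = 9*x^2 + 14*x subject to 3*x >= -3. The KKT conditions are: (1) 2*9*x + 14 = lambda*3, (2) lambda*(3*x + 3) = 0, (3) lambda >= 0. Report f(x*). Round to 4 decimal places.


Step 1: Try lambda = 0 (constraint inactive).
Stationarity: 2*9*x + 14 = 0
x* = -14/(2*9) = -7/9 = -0.7778 (rounded; the exact value -7/9 is used below)
Check constraint: 3*-0.7778 = -2.3334 >= -3 -- satisfied.
Step 2: Compute optimal value.
f(x*) = 9*(-7/9)^2 + 14*(-7/9) = -5.4444


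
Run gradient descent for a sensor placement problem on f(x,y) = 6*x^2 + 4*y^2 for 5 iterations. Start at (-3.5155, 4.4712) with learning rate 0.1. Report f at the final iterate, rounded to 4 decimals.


Gradient descent on f(x,y) = 6*x^2 + 4*y^2.
Starting point: (-3.5155, 4.4712), alpha = 0.1
Step 1: grad_x = 2*6*-3.5155 = -42.186, grad_y = 2*4*4.4712 = 35.7696
  x_1 = -3.5155 - 0.1*-42.186 = 0.7031
  y_1 = 4.4712 - 0.1*35.7696 = 0.8942
Step 2: grad_x = 2*6*0.7031 = 8.4372, grad_y = 2*4*0.8942 = 7.1539
  x_2 = 0.7031 - 0.1*8.4372 = -0.1406
  y_2 = 0.8942 - 0.1*7.1539 = 0.1788
Step 3: grad_x = 2*6*-0.1406 = -1.6874, grad_y = 2*4*0.1788 = 1.4308
  x_3 = -0.1406 - 0.1*-1.6874 = 0.0281
  y_3 = 0.1788 - 0.1*1.4308 = 0.0358
Step 4: grad_x = 2*6*0.0281 = 0.3375, grad_y = 2*4*0.0358 = 0.2862
  x_4 = 0.0281 - 0.1*0.3375 = -0.0056
  y_4 = 0.0358 - 0.1*0.2862 = 0.0072
Step 5: grad_x = 2*6*-0.0056 = -0.0675, grad_y = 2*4*0.0072 = 0.0572
  x_5 = -0.0056 - 0.1*-0.0675 = 0.0011
  y_5 = 0.0072 - 0.1*0.0572 = 0.0014
f(0.0011, 0.0014) = 6*0.0011^2 + 4*0.0014^2 = 0.0


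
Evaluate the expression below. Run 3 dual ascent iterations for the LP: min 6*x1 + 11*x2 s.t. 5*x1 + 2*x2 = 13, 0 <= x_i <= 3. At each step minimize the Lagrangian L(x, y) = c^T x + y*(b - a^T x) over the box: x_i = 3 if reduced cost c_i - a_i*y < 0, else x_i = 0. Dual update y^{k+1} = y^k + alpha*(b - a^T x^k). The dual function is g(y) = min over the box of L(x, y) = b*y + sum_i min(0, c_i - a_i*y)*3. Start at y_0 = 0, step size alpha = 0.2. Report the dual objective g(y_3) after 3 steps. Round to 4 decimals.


Dual ascent for LP: min 6*x1 + 11*x2, 5*x1 + 2*x2 = 13, 0 <= x_i <= 3
Step 1: y^k = 0.0, reduced costs: (6.0, 11.0)
  x^k = (0.0, 0.0), subgradient = b - a^T x = 13.0
  y^{k+1} = 0.0 + 0.2*13.0 = 2.6
Step 2: y^k = 2.6, reduced costs: (-7.0, 5.8)
  x^k = (3.0, 0.0), subgradient = b - a^T x = -2.0
  y^{k+1} = 2.6 + 0.2*-2.0 = 2.2
Step 3: y^k = 2.2, reduced costs: (-5.0, 6.6)
  x^k = (3.0, 0.0), subgradient = b - a^T x = -2.0
  y^{k+1} = 2.2 + 0.2*-2.0 = 1.8
Dual objective at y_3 = 1.8: reduced costs (-3.0, 7.4), box minimizer x = (3.0, 0.0)
g(y_3) = b*y + (c1 - a1*y)*x1 + (c2 - a2*y)*x2 = 13*1.8 + (-3.0)*3.0 + 7.4*0.0 = 23.4 - 9.0 + 0.0 = 14.4


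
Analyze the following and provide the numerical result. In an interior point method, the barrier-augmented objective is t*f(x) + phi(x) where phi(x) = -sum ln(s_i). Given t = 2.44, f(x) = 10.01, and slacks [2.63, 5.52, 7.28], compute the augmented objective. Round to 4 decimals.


Step 1: Compute log-barrier.
ln values: [0.967, 1.7084, 1.9851]
phi = -(0.967 + 1.7084 + 1.9851) = -4.6605
Step 2: Compute augmented objective.
t*f(x) = 2.44*10.01 = 24.4244
Total = 24.4244 - 4.6605 = 19.7639


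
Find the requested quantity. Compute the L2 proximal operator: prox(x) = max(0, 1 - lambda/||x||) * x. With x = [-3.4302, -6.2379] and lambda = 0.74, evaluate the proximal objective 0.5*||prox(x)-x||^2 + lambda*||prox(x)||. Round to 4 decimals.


Step 1: Compute ||x||.
||x|| = 7.1188
Step 2: Compute scaling factor.
scale = max(0, 1 - 0.74/7.1188) = 0.8961
Step 3: prox(x) = [-3.0736, -5.5895]
||prox(x)|| = 6.3788
Step 4: Proximal objective.
0.5*||prox-x||^2 = 0.2738
lambda*||prox|| = 4.7203
Total = 4.9941


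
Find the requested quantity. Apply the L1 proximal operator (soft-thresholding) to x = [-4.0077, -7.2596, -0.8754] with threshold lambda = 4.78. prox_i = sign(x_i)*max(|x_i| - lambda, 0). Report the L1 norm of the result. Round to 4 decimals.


Soft-thresholding with lambda = 4.78:
prox(-4.0077) = sign(-4.0077)*max(|-4.0077| - 4.78, 0) = 0.0
prox(-7.2596) = sign(-7.2596)*max(|-7.2596| - 4.78, 0) = -2.4796
prox(-0.8754) = sign(-0.8754)*max(|-0.8754| - 4.78, 0) = 0.0
prox(x) = [0.0, -2.4796, 0.0]
||prox(x)||_1 = 0.0 + 2.4796 + 0.0 = 2.4796


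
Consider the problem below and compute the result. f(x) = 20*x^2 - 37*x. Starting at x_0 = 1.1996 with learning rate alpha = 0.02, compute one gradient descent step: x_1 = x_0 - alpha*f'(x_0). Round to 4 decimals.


We compute the gradient at x_0 and apply the update.
f'(x) = 40*x - 37
f'(1.1996) = 40*1.1996 - 37 = 10.984
x_1 = 1.1996 - 0.02*10.984 = 0.9799


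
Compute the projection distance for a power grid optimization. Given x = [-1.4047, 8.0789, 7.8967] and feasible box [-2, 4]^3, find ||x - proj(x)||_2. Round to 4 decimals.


Project each component onto [-2, 4].
clip(-1.4047) = -1.4047, clip(8.0789) = 4.0, clip(7.8967) = 4.0
Projection = [-1.4047, 4.0, 4.0]
Squared diffs: [0.0, 16.6374, 15.1843]
Distance = sqrt(31.8217) = 5.6411


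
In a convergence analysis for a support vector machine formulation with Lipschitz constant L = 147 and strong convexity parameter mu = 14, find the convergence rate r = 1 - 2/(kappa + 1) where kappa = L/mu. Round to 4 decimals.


Step 1: Compute the condition number.
kappa = L/mu = 147/14 = 10.5
Step 2: Compute the convergence rate.
r = 1 - 2/(kappa + 1) = 1 - 2*mu/(L + mu) = (L - mu)/(L + mu) = 133/161 = 0.8261


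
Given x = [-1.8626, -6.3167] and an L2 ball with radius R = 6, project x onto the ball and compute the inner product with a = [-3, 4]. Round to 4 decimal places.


Step 1: Compute ||x|| (intermediates to 6 decimals).
||x|| = sqrt((-1.8626)^2 + (-6.3167)^2) = 6.585589
Step 2: Project.
Since ||x|| > R, scale = R/||x|| = 6/6.585589 = 0.91108, proj(x) = scale * x
proj(x) = [-1.696978, -5.755019]
Step 3: Dot product.
a^T * proj(x) = -3*(-1.696978) + 4*(-5.755019) = -17.9291


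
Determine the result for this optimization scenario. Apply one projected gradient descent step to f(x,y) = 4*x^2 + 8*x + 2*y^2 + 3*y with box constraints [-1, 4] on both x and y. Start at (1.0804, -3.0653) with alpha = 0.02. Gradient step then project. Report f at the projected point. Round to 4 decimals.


Step 1: Compute gradient at (1.0804, -3.0653).
grad_x = 2*4*1.0804 + 8 = 16.6432
grad_y = 2*2*-3.0653 + 3 = -9.2612
Step 2: Gradient step.
x_raw = 1.0804 - 0.02*16.6432 = 0.7475
y_raw = -3.0653 - 0.02*-9.2612 = -2.8801
Step 3: Project onto [-1, 4].
x_proj = clip(0.7475) = 0.7475
y_proj = clip(-2.8801) = -1.0
Step 4: Evaluate f.
f(0.7475, -1.0) = 7.2155


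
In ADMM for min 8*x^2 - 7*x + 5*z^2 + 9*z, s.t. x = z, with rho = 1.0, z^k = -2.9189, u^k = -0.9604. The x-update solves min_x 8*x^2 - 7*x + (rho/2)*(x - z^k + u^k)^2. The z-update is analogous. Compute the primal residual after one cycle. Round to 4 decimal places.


ADMM iteration with rho = 1.0, z^k = -2.9189, u^k = -0.9604
Step 1: x-update.
Minimize 8*x^2 - 7*x + (1.0/2)*(x + 2.9189 - 0.9604)^2
FOC: (2*8 + 1.0)*x = 7 + 1.0*(-2.9189 + 0.9604)
x^{k+1} = 0.2966
Step 2: z-update.
Minimize 5*z^2 + 9*z + (1.0/2)*(0.2966 - z - 0.9604)^2
FOC: (2*5 + 1.0)*z = -9 + 1.0*(0.2966 - 0.9604)
z^{k+1} = -0.8785
Step 3: u-update.
u^{k+1} = -0.9604 + 0.2966 + 0.8785 = 0.2147
Step 4: Primal residual = |0.2966 + 0.8785| = 1.1751


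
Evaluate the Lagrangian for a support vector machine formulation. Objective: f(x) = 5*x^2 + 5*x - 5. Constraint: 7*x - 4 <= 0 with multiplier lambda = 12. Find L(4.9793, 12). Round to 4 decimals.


Step 1: Evaluate f(x).
f(4.9793) = 5*4.9793^2 + 5*4.9793 - 5 = 143.8636
Step 2: Evaluate g(x).
g(4.9793) = 7*4.9793 - 4 = 30.8551
Step 3: Compute Lagrangian.
L = 143.8636 + 12*30.8551 = 514.1248


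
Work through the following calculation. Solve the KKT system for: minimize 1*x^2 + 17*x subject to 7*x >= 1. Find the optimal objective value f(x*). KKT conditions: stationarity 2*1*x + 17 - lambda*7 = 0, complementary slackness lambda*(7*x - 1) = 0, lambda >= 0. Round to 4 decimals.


Step 1: Try lambda = 0 (constraint inactive).
x_unc = -17/(2*1) = -8.5
Check: 7*-8.5 = -59.5 < 1 -- violated!
Step 2: Constraint must be active: 7*x = 1
x* = 1/7 = 0.1429 (rounded; the exact value 1/7 is used below)
lambda = (2*1*(1/7) + 17)/7 = 2.4694
Step 3: Compute optimal value.
f(x*) = 1*(1/7)^2 + 17*(1/7) = 2.449


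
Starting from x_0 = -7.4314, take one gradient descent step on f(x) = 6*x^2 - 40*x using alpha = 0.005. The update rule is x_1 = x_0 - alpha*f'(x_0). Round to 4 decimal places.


We compute the gradient at x_0 and apply the update.
f'(x) = 12*x - 40
f'(-7.4314) = 12*-7.4314 - 40 = -129.1768
x_1 = -7.4314 - 0.005*-129.1768 = -6.7855


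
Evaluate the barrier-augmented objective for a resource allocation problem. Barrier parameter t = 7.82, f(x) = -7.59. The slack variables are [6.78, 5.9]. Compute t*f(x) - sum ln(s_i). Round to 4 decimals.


Step 1: Compute log-barrier.
ln values: [1.914, 1.775]
phi = -(1.914 + 1.775) = -3.6889
Step 2: Compute augmented objective.
t*f(x) = 7.82*-7.59 = -59.3538
Total = -59.3538 - 3.6889 = -63.0427


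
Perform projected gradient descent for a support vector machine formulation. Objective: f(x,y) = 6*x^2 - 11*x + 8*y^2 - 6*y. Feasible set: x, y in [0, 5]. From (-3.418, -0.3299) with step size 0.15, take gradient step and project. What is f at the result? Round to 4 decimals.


Step 1: Compute gradient at (-3.418, -0.3299).
grad_x = 2*6*-3.418 - 11 = -52.016
grad_y = 2*8*-0.3299 - 6 = -11.2784
Step 2: Gradient step.
x_raw = -3.418 - 0.15*-52.016 = 4.3844
y_raw = -0.3299 - 0.15*-11.2784 = 1.3619
Step 3: Project onto [0, 5].
x_proj = clip(4.3844) = 4.3844
y_proj = clip(1.3619) = 1.3619
Step 4: Evaluate f.
f(4.3844, 1.3619) = 73.7755


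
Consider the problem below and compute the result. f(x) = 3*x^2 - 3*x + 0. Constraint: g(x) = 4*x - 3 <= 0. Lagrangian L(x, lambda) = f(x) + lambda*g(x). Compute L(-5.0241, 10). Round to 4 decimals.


Step 1: Evaluate f(x).
f(-5.0241) = 3*(-5.0241)^2 - 3*(-5.0241) + 0 = 90.797
Step 2: Evaluate g(x).
g(-5.0241) = 4*-5.0241 - 3 = -23.0964
Step 3: Compute Lagrangian.
L = 90.797 + 10*-23.0964 = -140.167


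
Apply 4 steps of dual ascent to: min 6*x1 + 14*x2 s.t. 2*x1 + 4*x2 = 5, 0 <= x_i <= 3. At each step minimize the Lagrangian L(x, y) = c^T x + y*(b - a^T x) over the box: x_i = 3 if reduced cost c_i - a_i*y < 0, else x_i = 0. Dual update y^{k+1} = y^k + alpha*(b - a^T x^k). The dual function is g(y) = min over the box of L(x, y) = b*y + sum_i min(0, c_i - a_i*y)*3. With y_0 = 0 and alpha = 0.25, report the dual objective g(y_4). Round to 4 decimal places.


Dual ascent for LP: min 6*x1 + 14*x2, 2*x1 + 4*x2 = 5, 0 <= x_i <= 3
Step 1: y^k = 0.0, reduced costs: (6.0, 14.0)
  x^k = (0.0, 0.0), subgradient = b - a^T x = 5.0
  y^{k+1} = 0.0 + 0.25*5.0 = 1.25
Step 2: y^k = 1.25, reduced costs: (3.5, 9.0)
  x^k = (0.0, 0.0), subgradient = b - a^T x = 5.0
  y^{k+1} = 1.25 + 0.25*5.0 = 2.5
Step 3: y^k = 2.5, reduced costs: (1.0, 4.0)
  x^k = (0.0, 0.0), subgradient = b - a^T x = 5.0
  y^{k+1} = 2.5 + 0.25*5.0 = 3.75
Step 4: y^k = 3.75, reduced costs: (-1.5, -1.0)
  x^k = (3.0, 3.0), subgradient = b - a^T x = -13.0
  y^{k+1} = 3.75 + 0.25*-13.0 = 0.5
Dual objective at y_4 = 0.5: reduced costs (5.0, 12.0), box minimizer x = (0.0, 0.0)
g(y_4) = b*y + (c1 - a1*y)*x1 + (c2 - a2*y)*x2 = 5*0.5 + 5.0*0.0 + 12.0*0.0 = 2.5 + 0.0 + 0.0 = 2.5


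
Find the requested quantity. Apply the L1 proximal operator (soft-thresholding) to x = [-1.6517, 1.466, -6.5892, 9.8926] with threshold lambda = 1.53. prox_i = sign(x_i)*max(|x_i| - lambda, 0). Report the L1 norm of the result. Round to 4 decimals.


Soft-thresholding with lambda = 1.53:
prox(-1.6517) = sign(-1.6517)*max(|-1.6517| - 1.53, 0) = -0.1217
prox(1.466) = sign(1.466)*max(|1.466| - 1.53, 0) = 0.0
prox(-6.5892) = sign(-6.5892)*max(|-6.5892| - 1.53, 0) = -5.0592
prox(9.8926) = sign(9.8926)*max(|9.8926| - 1.53, 0) = 8.3626
prox(x) = [-0.1217, 0.0, -5.0592, 8.3626]
||prox(x)||_1 = 0.1217 + 0.0 + 5.0592 + 8.3626 = 13.5435


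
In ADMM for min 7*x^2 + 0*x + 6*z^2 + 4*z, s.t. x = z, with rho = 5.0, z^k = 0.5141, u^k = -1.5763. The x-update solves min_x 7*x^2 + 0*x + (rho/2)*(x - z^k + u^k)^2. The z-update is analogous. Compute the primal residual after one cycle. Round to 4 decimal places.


ADMM iteration with rho = 5.0, z^k = 0.5141, u^k = -1.5763
Step 1: x-update.
Minimize 7*x^2 + 0*x + (5.0/2)*(x - 0.5141 - 1.5763)^2
FOC: (2*7 + 5.0)*x = 0 + 5.0*(0.5141 + 1.5763)
x^{k+1} = 0.5501
Step 2: z-update.
Minimize 6*z^2 + 4*z + (5.0/2)*(0.5501 - z - 1.5763)^2
FOC: (2*6 + 5.0)*z = -4 + 5.0*(0.5501 - 1.5763)
z^{k+1} = -0.5371
Step 3: u-update.
u^{k+1} = -1.5763 + 0.5501 + 0.5371 = -0.4891
Step 4: Primal residual = |0.5501 + 0.5371| = 1.0872


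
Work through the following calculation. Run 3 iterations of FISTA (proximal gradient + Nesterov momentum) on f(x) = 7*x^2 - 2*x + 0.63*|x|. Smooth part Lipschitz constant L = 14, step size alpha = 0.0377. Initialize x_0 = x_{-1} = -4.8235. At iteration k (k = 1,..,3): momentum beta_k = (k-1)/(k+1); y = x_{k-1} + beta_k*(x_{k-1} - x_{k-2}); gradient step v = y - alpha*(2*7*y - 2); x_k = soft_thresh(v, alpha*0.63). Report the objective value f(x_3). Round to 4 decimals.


FISTA on f(x) = 7*x^2 - 2*x + 0.63*|x|
L = 14, alpha = 0.0377
Iteration 1: beta = 0.0, y = -4.8235 + 0.0*(-4.8235 + 4.8235) = -4.8235
  grad(y) = -69.529, v = y - alpha*grad = -2.2023
  prox(v) = soft_thresh(-2.2023, 0.0238) = -2.1785
Iteration 2: beta = 0.3333, y = -2.1785 + 0.3333*(-2.1785 + 4.8235) = -1.2968
  grad(y) = -20.1558, v = y - alpha*grad = -0.537
  prox(v) = soft_thresh(-0.537, 0.0238) = -0.5132
Iteration 3: beta = 0.5, y = -0.5132 + 0.5*(-0.5132 + 2.1785) = 0.3194
  grad(y) = 2.472, v = y - alpha*grad = 0.2262
  prox(v) = soft_thresh(0.2262, 0.0238) = 0.2025
f(x_3) = 7*0.2025^2 - 2*0.2025 + 0.63*|0.2025| = 0.0096


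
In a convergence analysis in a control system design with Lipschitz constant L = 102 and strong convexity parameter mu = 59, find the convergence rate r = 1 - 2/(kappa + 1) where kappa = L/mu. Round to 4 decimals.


Step 1: Compute the condition number.
kappa = L/mu = 102/59 = 1.7288
Step 2: Compute the convergence rate.
r = 1 - 2/(kappa + 1) = 1 - 2*mu/(L + mu) = (L - mu)/(L + mu) = 43/161 = 0.2671


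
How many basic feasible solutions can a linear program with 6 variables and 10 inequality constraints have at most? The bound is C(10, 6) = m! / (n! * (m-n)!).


Each vertex corresponds to some choice of n active constraints out of m, so the number of vertices is at most C(m, n) = m! / (n!(m-n)!).
m = 10, n = 6
Numerator: 10 * 9 * 8 * 7 * 6 * 5
Denominator: 6! = 720
C(10, 6) = 210


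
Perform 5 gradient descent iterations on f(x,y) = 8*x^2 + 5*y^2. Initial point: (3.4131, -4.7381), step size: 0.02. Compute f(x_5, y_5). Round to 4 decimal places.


Gradient descent on f(x,y) = 8*x^2 + 5*y^2.
Starting point: (3.4131, -4.7381), alpha = 0.02
Step 1: grad_x = 2*8*3.4131 = 54.6096, grad_y = 2*5*-4.7381 = -47.381
  x_1 = 3.4131 - 0.02*54.6096 = 2.3209
  y_1 = -4.7381 - 0.02*-47.381 = -3.7905
Step 2: grad_x = 2*8*2.3209 = 37.1345, grad_y = 2*5*-3.7905 = -37.9048
  x_2 = 2.3209 - 0.02*37.1345 = 1.5782
  y_2 = -3.7905 - 0.02*-37.9048 = -3.0324
Step 3: grad_x = 2*8*1.5782 = 25.2515, grad_y = 2*5*-3.0324 = -30.3238
  x_3 = 1.5782 - 0.02*25.2515 = 1.0732
  y_3 = -3.0324 - 0.02*-30.3238 = -2.4259
Step 4: grad_x = 2*8*1.0732 = 17.171, grad_y = 2*5*-2.4259 = -24.2591
  x_4 = 1.0732 - 0.02*17.171 = 0.7298
  y_4 = -2.4259 - 0.02*-24.2591 = -1.9407
Step 5: grad_x = 2*8*0.7298 = 11.6763, grad_y = 2*5*-1.9407 = -19.4073
  x_5 = 0.7298 - 0.02*11.6763 = 0.4962
  y_5 = -1.9407 - 0.02*-19.4073 = -1.5526
f(0.4962, -1.5526) = 8*0.4962^2 + 5*(-1.5526)^2 = 14.0226


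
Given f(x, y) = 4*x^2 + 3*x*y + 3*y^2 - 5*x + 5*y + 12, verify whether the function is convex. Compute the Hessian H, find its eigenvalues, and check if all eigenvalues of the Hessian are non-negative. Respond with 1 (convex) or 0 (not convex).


The Hessian of f(x,y) = 4*x^2 + 3*x*y + 3*y^2 - 5*x + 5*y + 12 is:
H = [[8, 3], [3, 6]]
Trace = 8 + 6 = 14
Determinant = 8*6 - (3)^2 = 39
Discriminant = (14)^2 - 4*39 = 40.0
Eigenvalues: lambda_1 = 3.8377, lambda_2 = 10.1623
The function is convex.

1


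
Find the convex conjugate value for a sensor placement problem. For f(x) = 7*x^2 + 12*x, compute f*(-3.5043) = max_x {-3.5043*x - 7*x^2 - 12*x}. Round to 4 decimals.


f*(y) = sup_x {y*x - a*x^2 - b*x} = sup_x {(y-b)*x - a*x^2}
FOC: (y - b) - 2a*x = 0 => x* = (y - b)/(2a)
x* = (-3.5043 - 12)/(2*7) = -1.1075
f*(-3.5043) = (y-b)^2/(4a) = (-3.5043 - 12)^2/(4*7)
= 240.3833/28 = 8.5851


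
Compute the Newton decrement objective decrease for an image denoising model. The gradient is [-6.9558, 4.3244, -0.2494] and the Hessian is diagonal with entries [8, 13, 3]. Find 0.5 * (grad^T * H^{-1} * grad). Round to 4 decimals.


Step 1: H is diagonal, so H^(-1) * g = [-0.8695, 0.3326, -0.0831].
Step 2: g^T H^(-1) g = sum_i g_i^2 / H_ii
  = (-6.9558)^2/8 + (4.3244)^2/13 + (-0.2494)^2/3
  = 6.0479 + 1.4385 + 0.0207 = 7.5071
Step 3: Objective decrease = 0.5 * g^T H^(-1) g = 3.7536


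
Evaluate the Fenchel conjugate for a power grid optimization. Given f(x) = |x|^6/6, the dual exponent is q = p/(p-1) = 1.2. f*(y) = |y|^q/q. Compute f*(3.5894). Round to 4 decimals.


The conjugate exponent q satisfies 1/p + 1/q = 1.
p = 6, so q = 6/(6 - 1) = 1.2
|y|^q = 3.5894^1.2 = 4.6347
f*(3.5894) = 4.6347 / 1.2 = 3.8623


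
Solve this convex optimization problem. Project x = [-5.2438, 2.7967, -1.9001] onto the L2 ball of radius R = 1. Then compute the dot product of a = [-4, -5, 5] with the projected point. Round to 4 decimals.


Step 1: Compute ||x|| (intermediates to 6 decimals).
||x|| = sqrt((-5.2438)^2 + 2.7967^2 + (-1.9001)^2) = 6.239339
Step 2: Project.
Since ||x|| > R, scale = R/||x|| = 1/6.239339 = 0.160273, proj(x) = scale * x
proj(x) = [-0.84044, 0.448235, -0.304535]
Step 3: Dot product.
a^T * proj(x) = -4*(-0.84044) - 5*0.448235 + 5*(-0.304535) = -0.4021


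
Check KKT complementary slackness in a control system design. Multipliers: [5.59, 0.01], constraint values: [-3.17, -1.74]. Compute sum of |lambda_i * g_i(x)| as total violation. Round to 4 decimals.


KKT complementary slackness check:
lambda_1 * g_1 = 5.59 * -3.17 = -17.7203
lambda_2 * g_2 = 0.01 * -1.74 = -0.0174
Total violation = 17.7203 + 0.0174 = 17.7377


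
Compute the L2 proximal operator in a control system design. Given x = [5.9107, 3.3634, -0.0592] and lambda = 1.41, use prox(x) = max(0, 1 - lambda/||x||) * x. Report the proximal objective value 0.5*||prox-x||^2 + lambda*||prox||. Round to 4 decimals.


Step 1: Compute ||x||.
||x|| = 6.8009
Step 2: Compute scaling factor.
scale = max(0, 1 - 1.41/6.8009) = 0.7927
Step 3: prox(x) = [4.6853, 2.6661, -0.0469]
||prox(x)|| = 5.3909
Step 4: Proximal objective.
0.5*||prox-x||^2 = 0.9941
lambda*||prox|| = 7.6012
Total = 8.5952


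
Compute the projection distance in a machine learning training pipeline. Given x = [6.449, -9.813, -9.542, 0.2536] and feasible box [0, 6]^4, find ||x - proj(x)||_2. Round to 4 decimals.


Project each component onto [0, 6].
clip(6.449) = 6.0, clip(-9.813) = 0.0, clip(-9.542) = 0.0, clip(0.2536) = 0.2536
Projection = [6.0, 0.0, 0.0, 0.2536]
Squared diffs: [0.2016, 96.295, 91.0498, 0.0]
Distance = sqrt(187.5464) = 13.6948


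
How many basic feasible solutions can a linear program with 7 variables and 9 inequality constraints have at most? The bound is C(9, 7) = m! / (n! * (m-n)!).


Each vertex corresponds to some choice of n active constraints out of m, so the number of vertices is at most C(m, n) = m! / (n!(m-n)!).
m = 9, n = 7
Numerator: 9 * 8 * 7 * 6 * 5 * 4 * 3
Denominator: 7! = 5040
C(9, 7) = 36


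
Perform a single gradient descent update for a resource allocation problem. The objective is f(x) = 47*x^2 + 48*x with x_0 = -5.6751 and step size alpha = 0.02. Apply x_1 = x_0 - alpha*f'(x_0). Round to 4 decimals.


We compute the gradient at x_0 and apply the update.
f'(x) = 94*x + 48
f'(-5.6751) = 94*-5.6751 + 48 = -485.4594
x_1 = -5.6751 - 0.02*-485.4594 = 4.0341


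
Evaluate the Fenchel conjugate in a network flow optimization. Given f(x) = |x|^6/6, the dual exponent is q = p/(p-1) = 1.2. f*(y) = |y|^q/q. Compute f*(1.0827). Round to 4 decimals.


The conjugate exponent q satisfies 1/p + 1/q = 1.
p = 6, so q = 6/(6 - 1) = 1.2
|y|^q = 1.0827^1.2 = 1.1
f*(1.0827) = 1.1 / 1.2 = 0.9167


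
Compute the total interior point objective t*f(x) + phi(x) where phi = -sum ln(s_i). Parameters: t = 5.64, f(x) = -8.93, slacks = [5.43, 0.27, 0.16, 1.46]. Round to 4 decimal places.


Step 1: Compute log-barrier.
ln values: [1.6919, -1.3093, -1.8326, 0.3784]
phi = -(1.6919 - 1.3093 - 1.8326 + 0.3784) = 1.0715
Step 2: Compute augmented objective.
t*f(x) = 5.64*-8.93 = -50.3652
Total = -50.3652 + 1.0715 = -49.2937


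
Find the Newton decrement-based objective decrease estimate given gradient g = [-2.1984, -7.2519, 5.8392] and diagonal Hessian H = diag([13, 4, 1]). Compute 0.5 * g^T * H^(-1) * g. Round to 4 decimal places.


Step 1: H is diagonal, so H^(-1) * g = [-0.1691, -1.813, 5.8392].
Step 2: g^T H^(-1) g = sum_i g_i^2 / H_ii
  = (-2.1984)^2/13 + (-7.2519)^2/4 + (5.8392)^2/1
  = 0.3718 + 13.1475 + 34.0963 = 47.6155
Step 3: Objective decrease = 0.5 * g^T H^(-1) g = 23.8078


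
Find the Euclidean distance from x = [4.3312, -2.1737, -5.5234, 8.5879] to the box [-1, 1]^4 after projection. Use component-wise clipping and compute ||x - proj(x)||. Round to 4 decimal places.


Project each component onto [-1, 1].
clip(4.3312) = 1.0, clip(-2.1737) = -1.0, clip(-5.5234) = -1.0, clip(8.5879) = 1.0
Projection = [1.0, -1.0, -1.0, 1.0]
Squared diffs: [11.0969, 1.3776, 20.4611, 57.5762]
Distance = sqrt(90.5118) = 9.5138


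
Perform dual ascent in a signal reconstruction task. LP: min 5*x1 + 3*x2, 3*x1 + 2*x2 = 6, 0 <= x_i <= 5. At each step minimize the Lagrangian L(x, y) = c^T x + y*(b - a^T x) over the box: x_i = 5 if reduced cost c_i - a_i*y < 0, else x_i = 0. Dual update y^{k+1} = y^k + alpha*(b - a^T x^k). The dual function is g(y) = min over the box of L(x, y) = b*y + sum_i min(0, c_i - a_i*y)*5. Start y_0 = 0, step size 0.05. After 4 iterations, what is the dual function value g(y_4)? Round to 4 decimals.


Dual ascent for LP: min 5*x1 + 3*x2, 3*x1 + 2*x2 = 6, 0 <= x_i <= 5
Step 1: y^k = 0.0, reduced costs: (5.0, 3.0)
  x^k = (0.0, 0.0), subgradient = b - a^T x = 6.0
  y^{k+1} = 0.0 + 0.05*6.0 = 0.3
Step 2: y^k = 0.3, reduced costs: (4.1, 2.4)
  x^k = (0.0, 0.0), subgradient = b - a^T x = 6.0
  y^{k+1} = 0.3 + 0.05*6.0 = 0.6
Step 3: y^k = 0.6, reduced costs: (3.2, 1.8)
  x^k = (0.0, 0.0), subgradient = b - a^T x = 6.0
  y^{k+1} = 0.6 + 0.05*6.0 = 0.9
Step 4: y^k = 0.9, reduced costs: (2.3, 1.2)
  x^k = (0.0, 0.0), subgradient = b - a^T x = 6.0
  y^{k+1} = 0.9 + 0.05*6.0 = 1.2
Dual objective at y_4 = 1.2: reduced costs (1.4, 0.6), box minimizer x = (0.0, 0.0)
g(y_4) = b*y + (c1 - a1*y)*x1 + (c2 - a2*y)*x2 = 6*1.2 + 1.4*0.0 + 0.6*0.0 = 7.2 + 0.0 + 0.0 = 7.2


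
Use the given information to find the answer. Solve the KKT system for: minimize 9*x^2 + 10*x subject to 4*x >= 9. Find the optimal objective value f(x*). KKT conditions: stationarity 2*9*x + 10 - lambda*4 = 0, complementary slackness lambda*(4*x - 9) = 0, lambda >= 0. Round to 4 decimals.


Step 1: Try lambda = 0 (constraint inactive).
x_unc = -10/(2*9) = -0.5556
Check: 4*-0.5556 = -2.2224 < 9 -- violated!
Step 2: Constraint must be active: 4*x = 9
x* = 9/4 = 2.25
lambda = (2*9*2.25 + 10)/4 = 12.625
Step 3: Compute optimal value.
f(x*) = 9*2.25^2 + 10*2.25 = 68.0625


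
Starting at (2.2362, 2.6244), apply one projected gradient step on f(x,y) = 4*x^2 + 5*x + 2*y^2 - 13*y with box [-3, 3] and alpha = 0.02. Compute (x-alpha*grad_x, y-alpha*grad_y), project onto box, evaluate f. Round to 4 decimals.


Step 1: Compute gradient at (2.2362, 2.6244).
grad_x = 2*4*2.2362 + 5 = 22.8896
grad_y = 2*2*2.6244 - 13 = -2.5024
Step 2: Gradient step.
x_raw = 2.2362 - 0.02*22.8896 = 1.7784
y_raw = 2.6244 - 0.02*-2.5024 = 2.6744
Step 3: Project onto [-3, 3].
x_proj = clip(1.7784) = 1.7784
y_proj = clip(2.6744) = 2.6744
Step 4: Evaluate f.
f(1.7784, 2.6744) = 1.0805


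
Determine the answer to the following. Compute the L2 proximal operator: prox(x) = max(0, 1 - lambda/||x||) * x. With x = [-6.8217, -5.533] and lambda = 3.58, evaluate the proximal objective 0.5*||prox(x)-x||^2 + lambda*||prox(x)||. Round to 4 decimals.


Step 1: Compute ||x||.
||x|| = 8.7835
Step 2: Compute scaling factor.
scale = max(0, 1 - 3.58/8.7835) = 0.5924
Step 3: prox(x) = [-4.0413, -3.2778]
||prox(x)|| = 5.2035
Step 4: Proximal objective.
0.5*||prox-x||^2 = 6.4082
lambda*||prox|| = 18.6285
Total = 25.0367


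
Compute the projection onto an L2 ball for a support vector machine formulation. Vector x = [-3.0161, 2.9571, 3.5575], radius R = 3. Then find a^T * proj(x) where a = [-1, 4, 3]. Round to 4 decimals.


Step 1: Compute ||x|| (intermediates to 6 decimals).
||x|| = sqrt((-3.0161)^2 + 2.9571^2 + 3.5575^2) = 5.522418
Step 2: Project.
Since ||x|| > R, scale = R/||x|| = 3/5.522418 = 0.54324, proj(x) = scale * x
proj(x) = [-1.638466, 1.606415, 1.932576]
Step 3: Dot product.
a^T * proj(x) = -1*(-1.638466) + 4*1.606415 + 3*1.932576 = 13.8619


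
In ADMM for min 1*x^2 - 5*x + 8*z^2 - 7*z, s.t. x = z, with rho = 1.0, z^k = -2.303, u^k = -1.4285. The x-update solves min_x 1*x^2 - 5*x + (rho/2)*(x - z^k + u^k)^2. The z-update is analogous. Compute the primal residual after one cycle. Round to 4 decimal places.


ADMM iteration with rho = 1.0, z^k = -2.303, u^k = -1.4285
Step 1: x-update.
Minimize 1*x^2 - 5*x + (1.0/2)*(x + 2.303 - 1.4285)^2
FOC: (2*1 + 1.0)*x = 5 + 1.0*(-2.303 + 1.4285)
x^{k+1} = 1.3752
Step 2: z-update.
Minimize 8*z^2 - 7*z + (1.0/2)*(1.3752 - z - 1.4285)^2
FOC: (2*8 + 1.0)*z = 7 + 1.0*(1.3752 - 1.4285)
z^{k+1} = 0.4086
Step 3: u-update.
u^{k+1} = -1.4285 + 1.3752 - 0.4086 = -0.462
Step 4: Primal residual = |1.3752 - 0.4086| = 0.9665


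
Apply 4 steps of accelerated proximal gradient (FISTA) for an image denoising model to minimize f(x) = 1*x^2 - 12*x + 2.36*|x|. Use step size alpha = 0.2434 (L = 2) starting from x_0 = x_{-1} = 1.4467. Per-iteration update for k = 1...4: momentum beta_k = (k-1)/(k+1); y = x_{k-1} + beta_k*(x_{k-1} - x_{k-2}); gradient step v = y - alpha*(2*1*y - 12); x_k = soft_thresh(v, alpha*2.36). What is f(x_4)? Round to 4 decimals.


FISTA on f(x) = 1*x^2 - 12*x + 2.36*|x|
L = 2, alpha = 0.2434
Iteration 1: beta = 0.0, y = 1.4467 + 0.0*(1.4467 - 1.4467) = 1.4467
  grad(y) = -9.1066, v = y - alpha*grad = 3.6632
  prox(v) = soft_thresh(3.6632, 0.5744) = 3.0888
Iteration 2: beta = 0.3333, y = 3.0888 + 0.3333*(3.0888 - 1.4467) = 3.6362
  grad(y) = -4.7276, v = y - alpha*grad = 4.7869
  prox(v) = soft_thresh(4.7869, 0.5744) = 4.2125
Iteration 3: beta = 0.5, y = 4.2125 + 0.5*(4.2125 - 3.0888) = 4.7743
  grad(y) = -2.4514, v = y - alpha*grad = 5.371
  prox(v) = soft_thresh(5.371, 0.5744) = 4.7965
Iteration 4: beta = 0.6, y = 4.7965 + 0.6*(4.7965 - 4.2125) = 5.147
  grad(y) = -1.706, v = y - alpha*grad = 5.5622
  prox(v) = soft_thresh(5.5622, 0.5744) = 4.9878
f(x_4) = 1*4.9878^2 - 12*4.9878 + 2.36*|4.9878| = -23.2042


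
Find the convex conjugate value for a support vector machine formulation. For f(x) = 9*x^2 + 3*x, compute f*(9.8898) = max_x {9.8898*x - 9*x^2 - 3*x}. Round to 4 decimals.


f*(y) = sup_x {y*x - a*x^2 - b*x} = sup_x {(y-b)*x - a*x^2}
FOC: (y - b) - 2a*x = 0 => x* = (y - b)/(2a)
x* = (9.8898 - 3)/(2*9) = 0.3828
f*(9.8898) = (y-b)^2/(4a) = (9.8898 - 3)^2/(4*9)
= 47.4693/36 = 1.3186


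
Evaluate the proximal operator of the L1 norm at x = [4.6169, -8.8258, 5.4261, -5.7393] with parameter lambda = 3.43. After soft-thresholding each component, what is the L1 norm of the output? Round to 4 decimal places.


Soft-thresholding with lambda = 3.43:
prox(4.6169) = sign(4.6169)*max(|4.6169| - 3.43, 0) = 1.1869
prox(-8.8258) = sign(-8.8258)*max(|-8.8258| - 3.43, 0) = -5.3958
prox(5.4261) = sign(5.4261)*max(|5.4261| - 3.43, 0) = 1.9961
prox(-5.7393) = sign(-5.7393)*max(|-5.7393| - 3.43, 0) = -2.3093
prox(x) = [1.1869, -5.3958, 1.9961, -2.3093]
||prox(x)||_1 = 1.1869 + 5.3958 + 1.9961 + 2.3093 = 10.8881


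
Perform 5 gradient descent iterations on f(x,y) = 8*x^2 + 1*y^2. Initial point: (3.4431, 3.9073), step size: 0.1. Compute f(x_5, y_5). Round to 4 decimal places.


Gradient descent on f(x,y) = 8*x^2 + 1*y^2.
Starting point: (3.4431, 3.9073), alpha = 0.1
Step 1: grad_x = 2*8*3.4431 = 55.0896, grad_y = 2*1*3.9073 = 7.8146
  x_1 = 3.4431 - 0.1*55.0896 = -2.0659
  y_1 = 3.9073 - 0.1*7.8146 = 3.1258
Step 2: grad_x = 2*8*-2.0659 = -33.0538, grad_y = 2*1*3.1258 = 6.2517
  x_2 = -2.0659 - 0.1*-33.0538 = 1.2395
  y_2 = 3.1258 - 0.1*6.2517 = 2.5007
Step 3: grad_x = 2*8*1.2395 = 19.8323, grad_y = 2*1*2.5007 = 5.0013
  x_3 = 1.2395 - 0.1*19.8323 = -0.7437
  y_3 = 2.5007 - 0.1*5.0013 = 2.0005
Step 4: grad_x = 2*8*-0.7437 = -11.8994, grad_y = 2*1*2.0005 = 4.0011
  x_4 = -0.7437 - 0.1*-11.8994 = 0.4462
  y_4 = 2.0005 - 0.1*4.0011 = 1.6004
Step 5: grad_x = 2*8*0.4462 = 7.1396, grad_y = 2*1*1.6004 = 3.2009
  x_5 = 0.4462 - 0.1*7.1396 = -0.2677
  y_5 = 1.6004 - 0.1*3.2009 = 1.2803
f(-0.2677, 1.2803) = 8*(-0.2677)^2 + 1*1.2803^2 = 2.2127


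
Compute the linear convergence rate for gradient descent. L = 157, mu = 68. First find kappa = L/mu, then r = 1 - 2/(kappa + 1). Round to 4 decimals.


Step 1: Compute the condition number.
kappa = L/mu = 157/68 = 2.3088
Step 2: Compute the convergence rate.
r = 1 - 2/(kappa + 1) = 1 - 2*mu/(L + mu) = (L - mu)/(L + mu) = 89/225 = 0.3956


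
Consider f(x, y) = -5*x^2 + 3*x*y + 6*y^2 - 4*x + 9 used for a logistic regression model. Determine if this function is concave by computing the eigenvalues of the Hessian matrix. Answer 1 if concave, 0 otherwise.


The Hessian of f(x,y) = -5*x^2 + 3*x*y + 6*y^2 - 4*x + 9 is:
H = [[-10, 3], [3, 12]]
Trace = -10 + 12 = 2
Determinant = -10*12 - (3)^2 = -129
Discriminant = (2)^2 - 4*-129 = 520.0
Eigenvalues: lambda_1 = -10.4018, lambda_2 = 12.4018
The function is not concave.

0


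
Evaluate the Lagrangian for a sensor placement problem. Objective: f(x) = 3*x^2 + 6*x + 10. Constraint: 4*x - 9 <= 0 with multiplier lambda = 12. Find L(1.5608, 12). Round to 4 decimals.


Step 1: Evaluate f(x).
f(1.5608) = 3*1.5608^2 + 6*1.5608 + 10 = 26.6731
Step 2: Evaluate g(x).
g(1.5608) = 4*1.5608 - 9 = -2.7568
Step 3: Compute Lagrangian.
L = 26.6731 + 12*-2.7568 = -6.4085


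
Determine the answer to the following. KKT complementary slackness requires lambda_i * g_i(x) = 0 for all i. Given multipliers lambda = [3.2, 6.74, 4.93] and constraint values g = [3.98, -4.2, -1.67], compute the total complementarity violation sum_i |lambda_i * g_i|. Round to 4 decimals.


KKT complementary slackness check:
lambda_1 * g_1 = 3.2 * 3.98 = 12.736
lambda_2 * g_2 = 6.74 * -4.2 = -28.308
lambda_3 * g_3 = 4.93 * -1.67 = -8.2331
Total violation = 12.736 + 28.308 + 8.2331 = 49.2771


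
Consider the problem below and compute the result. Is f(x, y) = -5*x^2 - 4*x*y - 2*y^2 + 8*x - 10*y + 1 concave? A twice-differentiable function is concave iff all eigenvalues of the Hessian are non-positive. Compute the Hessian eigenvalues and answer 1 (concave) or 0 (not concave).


The Hessian of f(x,y) = -5*x^2 - 4*x*y - 2*y^2 + 8*x - 10*y + 1 is:
H = [[-10, -4], [-4, -4]]
Trace = -10 - 4 = -14
Determinant = -10*-4 - (-4)^2 = 24
Discriminant = (-14)^2 - 4*24 = 100.0
Eigenvalues: lambda_1 = -12.0, lambda_2 = -2.0
The function is concave.

1


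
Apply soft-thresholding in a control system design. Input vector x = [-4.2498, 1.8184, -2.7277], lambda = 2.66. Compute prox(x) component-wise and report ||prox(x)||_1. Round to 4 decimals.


Soft-thresholding with lambda = 2.66:
prox(-4.2498) = sign(-4.2498)*max(|-4.2498| - 2.66, 0) = -1.5898
prox(1.8184) = sign(1.8184)*max(|1.8184| - 2.66, 0) = 0.0
prox(-2.7277) = sign(-2.7277)*max(|-2.7277| - 2.66, 0) = -0.0677
prox(x) = [-1.5898, 0.0, -0.0677]
||prox(x)||_1 = 1.5898 + 0.0 + 0.0677 = 1.6575


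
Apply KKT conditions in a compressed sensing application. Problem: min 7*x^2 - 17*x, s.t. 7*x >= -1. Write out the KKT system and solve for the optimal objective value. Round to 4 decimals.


Step 1: Try lambda = 0 (constraint inactive).
Stationarity: 2*7*x - 17 = 0
x* = 17/(2*7) = 17/14 = 1.2143 (rounded; the exact value 17/14 is used below)
Check constraint: 7*1.2143 = 8.5001 >= -1 -- satisfied.
Step 2: Compute optimal value.
f(x*) = 7*(17/14)^2 - 17*(17/14) = -10.3214


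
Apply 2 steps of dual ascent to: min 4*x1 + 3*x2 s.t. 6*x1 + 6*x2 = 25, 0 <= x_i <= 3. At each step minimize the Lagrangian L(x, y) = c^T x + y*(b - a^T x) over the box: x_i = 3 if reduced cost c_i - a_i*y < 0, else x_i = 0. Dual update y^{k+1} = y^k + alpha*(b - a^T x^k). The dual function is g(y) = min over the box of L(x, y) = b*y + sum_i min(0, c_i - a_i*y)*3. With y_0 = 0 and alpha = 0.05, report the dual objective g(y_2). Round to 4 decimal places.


Dual ascent for LP: min 4*x1 + 3*x2, 6*x1 + 6*x2 = 25, 0 <= x_i <= 3
Step 1: y^k = 0.0, reduced costs: (4.0, 3.0)
  x^k = (0.0, 0.0), subgradient = b - a^T x = 25.0
  y^{k+1} = 0.0 + 0.05*25.0 = 1.25
Step 2: y^k = 1.25, reduced costs: (-3.5, -4.5)
  x^k = (3.0, 3.0), subgradient = b - a^T x = -11.0
  y^{k+1} = 1.25 + 0.05*-11.0 = 0.7
Dual objective at y_2 = 0.7: reduced costs (-0.2, -1.2), box minimizer x = (3.0, 3.0)
g(y_2) = b*y + (c1 - a1*y)*x1 + (c2 - a2*y)*x2 = 25*0.7 + (-0.2)*3.0 + (-1.2)*3.0 = 17.5 - 0.6 - 3.6 = 13.3


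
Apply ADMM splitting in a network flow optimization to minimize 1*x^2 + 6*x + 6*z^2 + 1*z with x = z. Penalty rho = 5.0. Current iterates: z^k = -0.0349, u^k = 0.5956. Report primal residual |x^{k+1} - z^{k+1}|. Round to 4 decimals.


ADMM iteration with rho = 5.0, z^k = -0.0349, u^k = 0.5956
Step 1: x-update.
Minimize 1*x^2 + 6*x + (5.0/2)*(x + 0.0349 + 0.5956)^2
FOC: (2*1 + 5.0)*x = -6 + 5.0*(-0.0349 - 0.5956)
x^{k+1} = -1.3075
Step 2: z-update.
Minimize 6*z^2 + 1*z + (5.0/2)*(-1.3075 - z + 0.5956)^2
FOC: (2*6 + 5.0)*z = -1 + 5.0*(-1.3075 + 0.5956)
z^{k+1} = -0.2682
Step 3: u-update.
u^{k+1} = 0.5956 - 1.3075 + 0.2682 = -0.4437
Step 4: Primal residual = |-1.3075 + 0.2682| = 1.0393


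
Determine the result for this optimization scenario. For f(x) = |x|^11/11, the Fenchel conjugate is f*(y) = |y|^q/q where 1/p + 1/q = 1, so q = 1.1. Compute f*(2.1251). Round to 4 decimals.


The conjugate exponent q satisfies 1/p + 1/q = 1.
p = 11, so q = 11/(11 - 1) = 1.1
|y|^q = 2.1251^1.1 = 2.2915
f*(2.1251) = 2.2915 / 1.1 = 2.0832


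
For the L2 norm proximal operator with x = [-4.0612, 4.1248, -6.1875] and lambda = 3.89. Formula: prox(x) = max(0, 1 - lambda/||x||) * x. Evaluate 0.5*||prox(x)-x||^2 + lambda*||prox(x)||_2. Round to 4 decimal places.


Step 1: Compute ||x||.
||x|| = 8.473
Step 2: Compute scaling factor.
scale = max(0, 1 - 3.89/8.473) = 0.5409
Step 3: prox(x) = [-2.1967, 2.2311, -3.3468]
||prox(x)|| = 4.583
Step 4: Proximal objective.
0.5*||prox-x||^2 = 7.5661
lambda*||prox|| = 17.8279
Total = 25.3941


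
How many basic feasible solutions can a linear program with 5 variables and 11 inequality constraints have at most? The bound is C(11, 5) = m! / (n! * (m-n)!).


Each vertex corresponds to some choice of n active constraints out of m, so the number of vertices is at most C(m, n) = m! / (n!(m-n)!).
m = 11, n = 5
Numerator: 11 * 10 * 9 * 8 * 7
Denominator: 5! = 120
C(11, 5) = 462


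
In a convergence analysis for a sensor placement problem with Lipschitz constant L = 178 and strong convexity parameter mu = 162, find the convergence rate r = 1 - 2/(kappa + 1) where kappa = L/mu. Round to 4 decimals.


Step 1: Compute the condition number.
kappa = L/mu = 178/162 = 1.0988
Step 2: Compute the convergence rate.
r = 1 - 2/(kappa + 1) = 1 - 2*mu/(L + mu) = (L - mu)/(L + mu) = 16/340 = 0.0471


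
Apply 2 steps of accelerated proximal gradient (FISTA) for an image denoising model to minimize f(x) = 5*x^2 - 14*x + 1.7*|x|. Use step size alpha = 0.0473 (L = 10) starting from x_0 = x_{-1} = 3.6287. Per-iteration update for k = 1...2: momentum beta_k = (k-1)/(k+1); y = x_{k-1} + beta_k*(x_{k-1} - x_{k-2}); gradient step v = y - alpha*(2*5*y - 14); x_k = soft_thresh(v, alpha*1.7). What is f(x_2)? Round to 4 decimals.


FISTA on f(x) = 5*x^2 - 14*x + 1.7*|x|
L = 10, alpha = 0.0473
Iteration 1: beta = 0.0, y = 3.6287 + 0.0*(3.6287 - 3.6287) = 3.6287
  grad(y) = 22.287, v = y - alpha*grad = 2.5745
  prox(v) = soft_thresh(2.5745, 0.0804) = 2.4941
Iteration 2: beta = 0.3333, y = 2.4941 + 0.3333*(2.4941 - 3.6287) = 2.1159
  grad(y) = 7.1592, v = y - alpha*grad = 1.7773
  prox(v) = soft_thresh(1.7773, 0.0804) = 1.6969
f(x_2) = 5*1.6969^2 - 14*1.6969 + 1.7*|1.6969| = -6.4746
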